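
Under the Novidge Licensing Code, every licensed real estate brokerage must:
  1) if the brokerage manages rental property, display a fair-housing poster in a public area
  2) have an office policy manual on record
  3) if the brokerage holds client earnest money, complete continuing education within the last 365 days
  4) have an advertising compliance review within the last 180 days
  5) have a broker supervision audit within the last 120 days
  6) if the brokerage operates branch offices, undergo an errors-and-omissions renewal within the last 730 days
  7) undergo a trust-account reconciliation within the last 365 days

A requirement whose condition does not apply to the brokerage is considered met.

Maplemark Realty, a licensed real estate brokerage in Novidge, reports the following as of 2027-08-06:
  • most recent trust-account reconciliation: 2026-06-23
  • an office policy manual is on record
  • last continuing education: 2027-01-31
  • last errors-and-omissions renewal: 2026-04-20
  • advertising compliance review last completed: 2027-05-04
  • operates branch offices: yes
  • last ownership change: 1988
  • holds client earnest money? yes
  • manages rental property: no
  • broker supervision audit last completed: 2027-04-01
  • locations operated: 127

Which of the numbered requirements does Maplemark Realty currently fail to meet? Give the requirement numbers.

5, 7

1. condition 'manages rental property' does not hold → requirement n/a → met
2. office policy manual present → met
3. condition 'holds client earnest money' holds; continuing education 187 days ago vs limit 365 → met
4. advertising compliance review 94 days ago vs limit 180 → met
5. broker supervision audit 127 days ago vs limit 120 → not met
6. condition 'operates branch offices' holds; errors-and-omissions renewal 473 days ago vs limit 730 → met
7. trust-account reconciliation 409 days ago vs limit 365 → not met
Not met: 5, 7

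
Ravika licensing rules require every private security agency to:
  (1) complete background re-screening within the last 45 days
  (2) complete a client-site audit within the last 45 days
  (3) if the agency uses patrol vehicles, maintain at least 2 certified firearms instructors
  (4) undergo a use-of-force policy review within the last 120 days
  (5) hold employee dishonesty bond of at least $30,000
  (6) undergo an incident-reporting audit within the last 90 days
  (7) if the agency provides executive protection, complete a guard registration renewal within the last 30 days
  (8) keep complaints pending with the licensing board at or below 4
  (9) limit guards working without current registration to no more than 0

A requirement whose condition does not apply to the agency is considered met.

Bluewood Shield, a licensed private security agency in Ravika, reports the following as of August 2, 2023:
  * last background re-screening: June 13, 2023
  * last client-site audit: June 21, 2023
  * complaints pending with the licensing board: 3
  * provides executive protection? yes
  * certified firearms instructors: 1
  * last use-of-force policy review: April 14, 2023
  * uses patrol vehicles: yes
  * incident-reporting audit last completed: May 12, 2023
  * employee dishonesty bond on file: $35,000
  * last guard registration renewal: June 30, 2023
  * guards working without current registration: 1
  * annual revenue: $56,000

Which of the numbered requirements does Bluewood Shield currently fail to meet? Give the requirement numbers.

1, 3, 7, 9

1. background re-screening 50 days ago vs limit 45 → not met
2. client-site audit 42 days ago vs limit 45 → met
3. condition 'uses patrol vehicles' holds; certified firearms instructors 1 < 2 → not met
4. use-of-force policy review 110 days ago vs limit 120 → met
5. employee dishonesty bond $35,000 ≥ $30,000 → met
6. incident-reporting audit 82 days ago vs limit 90 → met
7. condition 'provides executive protection' holds; guard registration renewal 33 days ago vs limit 30 → not met
8. complaints pending with the licensing board 3 ≤ 4 → met
9. guards working without current registration 1 > 0 → not met
Not met: 1, 3, 7, 9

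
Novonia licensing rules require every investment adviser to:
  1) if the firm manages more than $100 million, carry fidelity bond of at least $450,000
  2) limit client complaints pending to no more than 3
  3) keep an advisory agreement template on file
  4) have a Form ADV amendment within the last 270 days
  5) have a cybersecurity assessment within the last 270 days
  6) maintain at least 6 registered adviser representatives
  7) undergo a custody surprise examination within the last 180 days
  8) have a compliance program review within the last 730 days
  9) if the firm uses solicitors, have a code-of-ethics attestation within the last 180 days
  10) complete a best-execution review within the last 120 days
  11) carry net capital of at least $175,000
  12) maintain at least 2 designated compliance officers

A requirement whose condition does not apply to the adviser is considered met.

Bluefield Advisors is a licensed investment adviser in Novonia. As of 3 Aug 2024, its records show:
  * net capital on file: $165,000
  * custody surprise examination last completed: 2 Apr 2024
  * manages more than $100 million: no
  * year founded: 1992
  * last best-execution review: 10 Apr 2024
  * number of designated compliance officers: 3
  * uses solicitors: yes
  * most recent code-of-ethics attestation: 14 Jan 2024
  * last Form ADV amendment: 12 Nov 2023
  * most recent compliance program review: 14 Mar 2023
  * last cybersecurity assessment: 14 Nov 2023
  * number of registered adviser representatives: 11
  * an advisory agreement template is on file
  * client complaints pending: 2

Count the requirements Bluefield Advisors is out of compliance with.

1. condition 'manages more than $100 million' does not hold → requirement n/a → met
2. client complaints pending 2 ≤ 3 → met
3. advisory agreement template present → met
4. Form ADV amendment 265 days ago vs limit 270 → met
5. cybersecurity assessment 263 days ago vs limit 270 → met
6. registered adviser representatives 11 ≥ 6 → met
7. custody surprise examination 123 days ago vs limit 180 → met
8. compliance program review 508 days ago vs limit 730 → met
9. condition 'uses solicitors' holds; code-of-ethics attestation 202 days ago vs limit 180 → not met
10. best-execution review 115 days ago vs limit 120 → met
11. net capital $165,000 < $175,000 → not met
12. designated compliance officers 3 ≥ 2 → met
Not met: 2 of 12

2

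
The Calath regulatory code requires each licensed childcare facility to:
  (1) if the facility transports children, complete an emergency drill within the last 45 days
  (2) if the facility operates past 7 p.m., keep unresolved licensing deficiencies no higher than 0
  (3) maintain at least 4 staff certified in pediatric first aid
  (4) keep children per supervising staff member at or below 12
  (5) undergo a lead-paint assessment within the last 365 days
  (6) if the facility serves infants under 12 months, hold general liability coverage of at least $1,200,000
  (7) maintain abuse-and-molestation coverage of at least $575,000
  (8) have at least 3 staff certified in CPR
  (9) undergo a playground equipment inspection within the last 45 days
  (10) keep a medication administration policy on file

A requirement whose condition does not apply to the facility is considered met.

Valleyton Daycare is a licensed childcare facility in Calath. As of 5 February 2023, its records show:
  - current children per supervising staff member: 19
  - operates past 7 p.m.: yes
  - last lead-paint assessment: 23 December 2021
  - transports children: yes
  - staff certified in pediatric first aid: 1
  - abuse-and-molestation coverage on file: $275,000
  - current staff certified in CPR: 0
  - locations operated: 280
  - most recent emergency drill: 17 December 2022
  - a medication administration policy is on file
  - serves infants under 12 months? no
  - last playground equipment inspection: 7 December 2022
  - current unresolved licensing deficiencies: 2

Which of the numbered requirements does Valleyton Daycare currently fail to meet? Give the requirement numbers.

1, 2, 3, 4, 5, 7, 8, 9

1. condition 'transports children' holds; emergency drill 50 days ago vs limit 45 → not met
2. condition 'operates past 7 p.m.' holds; unresolved licensing deficiencies 2 > 0 → not met
3. staff certified in pediatric first aid 1 < 4 → not met
4. children per supervising staff member 19 > 12 → not met
5. lead-paint assessment 409 days ago vs limit 365 → not met
6. condition 'serves infants under 12 months' does not hold → requirement n/a → met
7. abuse-and-molestation coverage $275,000 < $575,000 → not met
8. staff certified in CPR 0 < 3 → not met
9. playground equipment inspection 60 days ago vs limit 45 → not met
10. medication administration policy present → met
Not met: 1, 2, 3, 4, 5, 7, 8, 9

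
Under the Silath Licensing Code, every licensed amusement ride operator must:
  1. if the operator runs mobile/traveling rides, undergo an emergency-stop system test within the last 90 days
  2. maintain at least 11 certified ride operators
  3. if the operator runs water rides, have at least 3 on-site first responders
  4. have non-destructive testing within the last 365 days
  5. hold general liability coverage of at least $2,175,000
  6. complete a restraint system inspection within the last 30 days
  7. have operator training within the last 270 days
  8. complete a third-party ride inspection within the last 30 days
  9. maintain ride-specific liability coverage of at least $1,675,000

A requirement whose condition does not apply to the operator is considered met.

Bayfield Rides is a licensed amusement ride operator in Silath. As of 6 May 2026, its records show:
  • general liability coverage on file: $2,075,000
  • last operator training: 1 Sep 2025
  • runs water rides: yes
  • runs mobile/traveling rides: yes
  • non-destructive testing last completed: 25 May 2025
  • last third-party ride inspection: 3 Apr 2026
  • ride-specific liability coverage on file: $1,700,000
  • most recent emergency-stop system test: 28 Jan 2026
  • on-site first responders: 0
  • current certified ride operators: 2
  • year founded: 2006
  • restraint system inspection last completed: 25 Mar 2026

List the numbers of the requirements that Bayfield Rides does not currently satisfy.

1. condition 'runs mobile/traveling rides' holds; emergency-stop system test 98 days ago vs limit 90 → not met
2. certified ride operators 2 < 11 → not met
3. condition 'runs water rides' holds; on-site first responders 0 < 3 → not met
4. non-destructive testing 346 days ago vs limit 365 → met
5. general liability coverage $2,075,000 < $2,175,000 → not met
6. restraint system inspection 42 days ago vs limit 30 → not met
7. operator training 247 days ago vs limit 270 → met
8. third-party ride inspection 33 days ago vs limit 30 → not met
9. ride-specific liability coverage $1,700,000 ≥ $1,675,000 → met
Not met: 1, 2, 3, 5, 6, 8

1, 2, 3, 5, 6, 8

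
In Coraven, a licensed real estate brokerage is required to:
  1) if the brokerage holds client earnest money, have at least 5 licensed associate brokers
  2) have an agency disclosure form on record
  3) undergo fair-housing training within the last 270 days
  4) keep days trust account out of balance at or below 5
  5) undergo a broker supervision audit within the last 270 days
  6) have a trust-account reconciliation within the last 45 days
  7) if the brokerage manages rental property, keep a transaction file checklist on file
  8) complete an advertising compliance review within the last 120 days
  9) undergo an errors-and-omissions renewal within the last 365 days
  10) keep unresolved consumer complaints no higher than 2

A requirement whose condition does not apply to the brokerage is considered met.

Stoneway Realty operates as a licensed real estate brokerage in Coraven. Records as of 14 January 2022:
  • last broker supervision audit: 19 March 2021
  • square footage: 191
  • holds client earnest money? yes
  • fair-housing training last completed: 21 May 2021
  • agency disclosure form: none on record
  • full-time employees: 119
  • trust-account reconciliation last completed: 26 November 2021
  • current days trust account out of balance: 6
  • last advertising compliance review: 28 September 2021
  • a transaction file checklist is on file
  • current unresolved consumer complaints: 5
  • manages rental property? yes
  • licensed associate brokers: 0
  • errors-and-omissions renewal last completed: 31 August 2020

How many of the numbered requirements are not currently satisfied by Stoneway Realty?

1. condition 'holds client earnest money' holds; licensed associate brokers 0 < 5 → not met
2. agency disclosure form absent → not met
3. fair-housing training 238 days ago vs limit 270 → met
4. days trust account out of balance 6 > 5 → not met
5. broker supervision audit 301 days ago vs limit 270 → not met
6. trust-account reconciliation 49 days ago vs limit 45 → not met
7. condition 'manages rental property' holds; transaction file checklist present → met
8. advertising compliance review 108 days ago vs limit 120 → met
9. errors-and-omissions renewal 501 days ago vs limit 365 → not met
10. unresolved consumer complaints 5 > 2 → not met
Not met: 7 of 10

7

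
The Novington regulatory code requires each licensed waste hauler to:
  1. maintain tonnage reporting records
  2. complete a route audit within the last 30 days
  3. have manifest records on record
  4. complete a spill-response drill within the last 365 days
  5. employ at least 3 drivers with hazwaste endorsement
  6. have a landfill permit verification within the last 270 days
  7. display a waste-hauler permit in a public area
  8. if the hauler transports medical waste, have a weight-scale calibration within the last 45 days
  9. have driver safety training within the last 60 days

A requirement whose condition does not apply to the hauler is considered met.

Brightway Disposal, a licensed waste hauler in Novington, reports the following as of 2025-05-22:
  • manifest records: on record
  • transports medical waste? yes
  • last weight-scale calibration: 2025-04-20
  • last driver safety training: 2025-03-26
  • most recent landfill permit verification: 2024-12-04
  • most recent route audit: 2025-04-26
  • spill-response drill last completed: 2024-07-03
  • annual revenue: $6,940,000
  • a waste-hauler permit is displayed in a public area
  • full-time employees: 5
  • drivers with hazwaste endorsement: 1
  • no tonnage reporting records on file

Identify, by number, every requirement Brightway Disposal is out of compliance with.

1, 5

1. tonnage reporting records absent → not met
2. route audit 26 days ago vs limit 30 → met
3. manifest records present → met
4. spill-response drill 323 days ago vs limit 365 → met
5. drivers with hazwaste endorsement 1 < 3 → not met
6. landfill permit verification 169 days ago vs limit 270 → met
7. waste-hauler permit present → met
8. condition 'transports medical waste' holds; weight-scale calibration 32 days ago vs limit 45 → met
9. driver safety training 57 days ago vs limit 60 → met
Not met: 1, 5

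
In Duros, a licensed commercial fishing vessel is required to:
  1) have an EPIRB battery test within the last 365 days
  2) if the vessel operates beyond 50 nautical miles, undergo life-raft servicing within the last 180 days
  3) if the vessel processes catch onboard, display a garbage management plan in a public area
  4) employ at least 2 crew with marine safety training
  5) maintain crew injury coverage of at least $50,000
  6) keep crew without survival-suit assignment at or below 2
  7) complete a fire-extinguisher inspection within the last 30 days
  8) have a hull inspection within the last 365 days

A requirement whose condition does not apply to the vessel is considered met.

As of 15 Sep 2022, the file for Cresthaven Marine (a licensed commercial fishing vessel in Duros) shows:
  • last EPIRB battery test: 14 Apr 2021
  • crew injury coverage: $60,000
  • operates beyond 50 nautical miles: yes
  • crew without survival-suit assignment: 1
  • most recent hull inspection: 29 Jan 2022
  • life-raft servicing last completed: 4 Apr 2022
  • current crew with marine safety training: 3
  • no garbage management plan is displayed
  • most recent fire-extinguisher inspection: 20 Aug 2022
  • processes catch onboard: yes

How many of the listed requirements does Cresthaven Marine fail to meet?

2

1. EPIRB battery test 519 days ago vs limit 365 → not met
2. condition 'operates beyond 50 nautical miles' holds; life-raft servicing 164 days ago vs limit 180 → met
3. condition 'processes catch onboard' holds; garbage management plan absent → not met
4. crew with marine safety training 3 ≥ 2 → met
5. crew injury coverage $60,000 ≥ $50,000 → met
6. crew without survival-suit assignment 1 ≤ 2 → met
7. fire-extinguisher inspection 26 days ago vs limit 30 → met
8. hull inspection 229 days ago vs limit 365 → met
Not met: 2 of 8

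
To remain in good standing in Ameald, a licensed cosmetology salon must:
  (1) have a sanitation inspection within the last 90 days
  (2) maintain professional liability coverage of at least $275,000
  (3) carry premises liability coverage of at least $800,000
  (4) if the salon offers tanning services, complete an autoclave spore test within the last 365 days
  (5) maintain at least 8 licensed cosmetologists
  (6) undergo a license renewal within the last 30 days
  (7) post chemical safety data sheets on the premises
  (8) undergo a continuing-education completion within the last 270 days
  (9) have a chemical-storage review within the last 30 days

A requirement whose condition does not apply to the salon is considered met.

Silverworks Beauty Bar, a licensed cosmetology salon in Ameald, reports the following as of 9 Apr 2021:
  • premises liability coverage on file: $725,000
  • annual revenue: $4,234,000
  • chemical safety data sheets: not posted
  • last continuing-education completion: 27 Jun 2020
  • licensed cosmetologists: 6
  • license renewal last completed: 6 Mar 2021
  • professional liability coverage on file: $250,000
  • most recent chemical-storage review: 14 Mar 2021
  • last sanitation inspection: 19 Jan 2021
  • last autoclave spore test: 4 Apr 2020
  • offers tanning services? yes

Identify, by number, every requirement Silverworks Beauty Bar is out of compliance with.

2, 3, 4, 5, 6, 7, 8

1. sanitation inspection 80 days ago vs limit 90 → met
2. professional liability coverage $250,000 < $275,000 → not met
3. premises liability coverage $725,000 < $800,000 → not met
4. condition 'offers tanning services' holds; autoclave spore test 370 days ago vs limit 365 → not met
5. licensed cosmetologists 6 < 8 → not met
6. license renewal 34 days ago vs limit 30 → not met
7. chemical safety data sheets absent → not met
8. continuing-education completion 286 days ago vs limit 270 → not met
9. chemical-storage review 26 days ago vs limit 30 → met
Not met: 2, 3, 4, 5, 6, 7, 8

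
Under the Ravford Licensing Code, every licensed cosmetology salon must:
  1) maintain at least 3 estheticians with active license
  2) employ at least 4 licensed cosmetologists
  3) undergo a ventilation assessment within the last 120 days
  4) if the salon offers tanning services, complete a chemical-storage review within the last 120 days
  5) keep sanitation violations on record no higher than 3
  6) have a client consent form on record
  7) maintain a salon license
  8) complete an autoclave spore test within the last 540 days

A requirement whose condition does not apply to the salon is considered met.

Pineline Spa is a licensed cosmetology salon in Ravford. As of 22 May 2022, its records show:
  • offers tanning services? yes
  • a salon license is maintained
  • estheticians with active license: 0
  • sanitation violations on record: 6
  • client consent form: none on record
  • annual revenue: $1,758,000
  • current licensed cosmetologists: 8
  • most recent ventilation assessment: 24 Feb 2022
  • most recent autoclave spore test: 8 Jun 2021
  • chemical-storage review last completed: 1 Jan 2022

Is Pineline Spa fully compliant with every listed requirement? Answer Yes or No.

No

1. estheticians with active license 0 < 3 → not met
2. licensed cosmetologists 8 ≥ 4 → met
3. ventilation assessment 87 days ago vs limit 120 → met
4. condition 'offers tanning services' holds; chemical-storage review 141 days ago vs limit 120 → not met
5. sanitation violations on record 6 > 3 → not met
6. client consent form absent → not met
7. salon license present → met
8. autoclave spore test 348 days ago vs limit 540 → met
Not met: 1, 4, 5, 6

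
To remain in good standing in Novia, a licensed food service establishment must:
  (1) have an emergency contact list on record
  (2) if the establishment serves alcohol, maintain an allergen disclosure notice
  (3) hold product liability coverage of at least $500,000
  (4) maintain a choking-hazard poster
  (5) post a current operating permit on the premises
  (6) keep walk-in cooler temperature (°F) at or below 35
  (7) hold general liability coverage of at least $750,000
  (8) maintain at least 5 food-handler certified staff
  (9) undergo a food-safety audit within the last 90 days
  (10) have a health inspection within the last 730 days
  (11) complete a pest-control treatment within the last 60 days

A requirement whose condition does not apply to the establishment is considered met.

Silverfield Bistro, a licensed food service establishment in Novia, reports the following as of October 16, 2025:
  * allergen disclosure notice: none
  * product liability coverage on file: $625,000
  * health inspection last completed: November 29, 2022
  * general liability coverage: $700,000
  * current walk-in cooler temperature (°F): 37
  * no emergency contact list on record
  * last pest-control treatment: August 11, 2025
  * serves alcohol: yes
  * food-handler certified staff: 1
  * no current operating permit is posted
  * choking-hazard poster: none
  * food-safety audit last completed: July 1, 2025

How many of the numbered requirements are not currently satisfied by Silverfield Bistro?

1. emergency contact list absent → not met
2. condition 'serves alcohol' holds; allergen disclosure notice absent → not met
3. product liability coverage $625,000 ≥ $500,000 → met
4. choking-hazard poster absent → not met
5. current operating permit absent → not met
6. walk-in cooler temperature (°F) 37 > 35 → not met
7. general liability coverage $700,000 < $750,000 → not met
8. food-handler certified staff 1 < 5 → not met
9. food-safety audit 107 days ago vs limit 90 → not met
10. health inspection 1052 days ago vs limit 730 → not met
11. pest-control treatment 66 days ago vs limit 60 → not met
Not met: 10 of 11

10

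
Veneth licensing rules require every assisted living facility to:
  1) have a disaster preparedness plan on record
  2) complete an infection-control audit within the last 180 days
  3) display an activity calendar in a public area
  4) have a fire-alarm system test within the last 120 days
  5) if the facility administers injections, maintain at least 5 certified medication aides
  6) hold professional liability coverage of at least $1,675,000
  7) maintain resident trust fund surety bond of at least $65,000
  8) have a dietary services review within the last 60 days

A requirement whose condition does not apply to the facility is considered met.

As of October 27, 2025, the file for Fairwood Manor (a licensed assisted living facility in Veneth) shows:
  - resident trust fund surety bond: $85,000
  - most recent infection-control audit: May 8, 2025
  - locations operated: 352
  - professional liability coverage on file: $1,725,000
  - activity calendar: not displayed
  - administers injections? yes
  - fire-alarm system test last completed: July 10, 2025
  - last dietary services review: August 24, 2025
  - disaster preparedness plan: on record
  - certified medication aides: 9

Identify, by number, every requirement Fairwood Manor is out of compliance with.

3, 8

1. disaster preparedness plan present → met
2. infection-control audit 172 days ago vs limit 180 → met
3. activity calendar absent → not met
4. fire-alarm system test 109 days ago vs limit 120 → met
5. condition 'administers injections' holds; certified medication aides 9 ≥ 5 → met
6. professional liability coverage $1,725,000 ≥ $1,675,000 → met
7. resident trust fund surety bond $85,000 ≥ $65,000 → met
8. dietary services review 64 days ago vs limit 60 → not met
Not met: 3, 8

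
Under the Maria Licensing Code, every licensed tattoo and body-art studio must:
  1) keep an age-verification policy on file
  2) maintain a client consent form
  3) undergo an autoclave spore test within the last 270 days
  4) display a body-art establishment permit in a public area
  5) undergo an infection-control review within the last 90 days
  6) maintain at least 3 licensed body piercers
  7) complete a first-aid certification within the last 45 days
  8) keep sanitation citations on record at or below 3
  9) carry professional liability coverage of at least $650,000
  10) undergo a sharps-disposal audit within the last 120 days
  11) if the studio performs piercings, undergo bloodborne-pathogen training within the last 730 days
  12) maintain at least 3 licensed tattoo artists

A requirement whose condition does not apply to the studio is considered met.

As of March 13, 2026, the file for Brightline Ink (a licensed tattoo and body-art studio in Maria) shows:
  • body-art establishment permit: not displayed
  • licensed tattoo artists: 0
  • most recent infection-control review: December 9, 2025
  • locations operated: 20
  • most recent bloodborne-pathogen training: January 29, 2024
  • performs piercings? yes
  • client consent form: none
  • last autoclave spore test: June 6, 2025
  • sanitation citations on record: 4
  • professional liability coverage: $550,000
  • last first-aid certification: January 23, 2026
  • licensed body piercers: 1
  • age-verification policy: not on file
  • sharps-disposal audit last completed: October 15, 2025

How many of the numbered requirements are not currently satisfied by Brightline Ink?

12

1. age-verification policy absent → not met
2. client consent form absent → not met
3. autoclave spore test 280 days ago vs limit 270 → not met
4. body-art establishment permit absent → not met
5. infection-control review 94 days ago vs limit 90 → not met
6. licensed body piercers 1 < 3 → not met
7. first-aid certification 49 days ago vs limit 45 → not met
8. sanitation citations on record 4 > 3 → not met
9. professional liability coverage $550,000 < $650,000 → not met
10. sharps-disposal audit 149 days ago vs limit 120 → not met
11. condition 'performs piercings' holds; bloodborne-pathogen training 774 days ago vs limit 730 → not met
12. licensed tattoo artists 0 < 3 → not met
Not met: 12 of 12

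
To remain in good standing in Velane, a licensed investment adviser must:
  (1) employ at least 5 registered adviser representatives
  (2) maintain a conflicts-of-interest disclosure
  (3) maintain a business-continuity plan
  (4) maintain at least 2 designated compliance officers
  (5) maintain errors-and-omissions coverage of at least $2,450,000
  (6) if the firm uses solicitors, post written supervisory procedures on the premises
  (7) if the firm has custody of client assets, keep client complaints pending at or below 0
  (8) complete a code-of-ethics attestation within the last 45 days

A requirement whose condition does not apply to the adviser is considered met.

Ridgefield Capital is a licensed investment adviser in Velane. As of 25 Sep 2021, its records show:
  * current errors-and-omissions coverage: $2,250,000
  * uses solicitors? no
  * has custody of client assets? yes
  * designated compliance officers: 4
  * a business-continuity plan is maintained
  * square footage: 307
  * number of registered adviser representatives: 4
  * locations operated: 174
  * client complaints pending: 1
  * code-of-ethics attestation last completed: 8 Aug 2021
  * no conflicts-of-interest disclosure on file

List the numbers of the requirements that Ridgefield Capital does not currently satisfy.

1, 2, 5, 7, 8

1. registered adviser representatives 4 < 5 → not met
2. conflicts-of-interest disclosure absent → not met
3. business-continuity plan present → met
4. designated compliance officers 4 ≥ 2 → met
5. errors-and-omissions coverage $2,250,000 < $2,450,000 → not met
6. condition 'uses solicitors' does not hold → requirement n/a → met
7. condition 'has custody of client assets' holds; client complaints pending 1 > 0 → not met
8. code-of-ethics attestation 48 days ago vs limit 45 → not met
Not met: 1, 2, 5, 7, 8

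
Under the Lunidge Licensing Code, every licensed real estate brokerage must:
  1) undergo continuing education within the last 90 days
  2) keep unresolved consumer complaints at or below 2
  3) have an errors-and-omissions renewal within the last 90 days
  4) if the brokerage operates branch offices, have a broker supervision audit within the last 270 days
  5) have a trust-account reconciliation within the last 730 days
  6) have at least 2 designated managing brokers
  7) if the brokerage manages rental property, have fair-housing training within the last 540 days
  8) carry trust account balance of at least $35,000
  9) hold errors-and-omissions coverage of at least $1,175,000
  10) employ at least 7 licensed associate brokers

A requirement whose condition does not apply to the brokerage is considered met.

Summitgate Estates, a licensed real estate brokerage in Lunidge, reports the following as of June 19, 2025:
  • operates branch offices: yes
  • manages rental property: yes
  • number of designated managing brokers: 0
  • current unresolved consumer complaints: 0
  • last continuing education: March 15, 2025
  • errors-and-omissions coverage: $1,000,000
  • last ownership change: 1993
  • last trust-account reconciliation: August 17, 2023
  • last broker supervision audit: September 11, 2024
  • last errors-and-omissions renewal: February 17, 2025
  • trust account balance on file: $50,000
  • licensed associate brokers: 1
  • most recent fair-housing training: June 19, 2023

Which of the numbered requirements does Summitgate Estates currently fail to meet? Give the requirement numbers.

1. continuing education 96 days ago vs limit 90 → not met
2. unresolved consumer complaints 0 ≤ 2 → met
3. errors-and-omissions renewal 122 days ago vs limit 90 → not met
4. condition 'operates branch offices' holds; broker supervision audit 281 days ago vs limit 270 → not met
5. trust-account reconciliation 672 days ago vs limit 730 → met
6. designated managing brokers 0 < 2 → not met
7. condition 'manages rental property' holds; fair-housing training 731 days ago vs limit 540 → not met
8. trust account balance $50,000 ≥ $35,000 → met
9. errors-and-omissions coverage $1,000,000 < $1,175,000 → not met
10. licensed associate brokers 1 < 7 → not met
Not met: 1, 3, 4, 6, 7, 9, 10

1, 3, 4, 6, 7, 9, 10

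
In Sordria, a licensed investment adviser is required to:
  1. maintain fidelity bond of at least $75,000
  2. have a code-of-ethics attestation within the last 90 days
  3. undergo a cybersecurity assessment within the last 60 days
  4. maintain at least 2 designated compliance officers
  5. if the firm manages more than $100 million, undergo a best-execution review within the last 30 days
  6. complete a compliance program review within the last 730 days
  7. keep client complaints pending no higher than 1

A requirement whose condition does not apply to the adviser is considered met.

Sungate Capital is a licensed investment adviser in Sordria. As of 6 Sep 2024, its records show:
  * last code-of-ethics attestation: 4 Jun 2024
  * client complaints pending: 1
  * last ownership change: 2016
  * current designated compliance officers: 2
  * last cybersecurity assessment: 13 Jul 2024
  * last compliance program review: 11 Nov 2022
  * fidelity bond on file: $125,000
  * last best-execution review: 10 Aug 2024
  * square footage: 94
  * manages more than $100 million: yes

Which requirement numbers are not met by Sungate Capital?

2

1. fidelity bond $125,000 ≥ $75,000 → met
2. code-of-ethics attestation 94 days ago vs limit 90 → not met
3. cybersecurity assessment 55 days ago vs limit 60 → met
4. designated compliance officers 2 ≥ 2 → met
5. condition 'manages more than $100 million' holds; best-execution review 27 days ago vs limit 30 → met
6. compliance program review 665 days ago vs limit 730 → met
7. client complaints pending 1 ≤ 1 → met
Not met: 2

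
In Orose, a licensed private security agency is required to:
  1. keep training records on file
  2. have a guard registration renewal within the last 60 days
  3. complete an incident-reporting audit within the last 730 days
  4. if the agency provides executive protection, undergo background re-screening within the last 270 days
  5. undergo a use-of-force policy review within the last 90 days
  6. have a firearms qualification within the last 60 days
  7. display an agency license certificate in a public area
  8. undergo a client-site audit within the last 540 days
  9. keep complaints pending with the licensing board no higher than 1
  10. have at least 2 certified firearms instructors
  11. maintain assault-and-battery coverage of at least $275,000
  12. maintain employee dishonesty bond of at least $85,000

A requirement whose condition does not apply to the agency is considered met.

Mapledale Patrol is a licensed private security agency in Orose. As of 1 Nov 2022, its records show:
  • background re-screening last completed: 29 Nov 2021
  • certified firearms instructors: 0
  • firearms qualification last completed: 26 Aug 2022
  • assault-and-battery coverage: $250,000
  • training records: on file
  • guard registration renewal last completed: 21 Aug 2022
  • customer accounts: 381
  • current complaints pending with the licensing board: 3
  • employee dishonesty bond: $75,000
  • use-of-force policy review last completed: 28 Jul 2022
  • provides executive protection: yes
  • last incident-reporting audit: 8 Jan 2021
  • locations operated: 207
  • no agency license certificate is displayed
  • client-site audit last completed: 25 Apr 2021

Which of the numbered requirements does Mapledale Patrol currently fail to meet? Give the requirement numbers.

2, 4, 5, 6, 7, 8, 9, 10, 11, 12

1. training records present → met
2. guard registration renewal 72 days ago vs limit 60 → not met
3. incident-reporting audit 662 days ago vs limit 730 → met
4. condition 'provides executive protection' holds; background re-screening 337 days ago vs limit 270 → not met
5. use-of-force policy review 96 days ago vs limit 90 → not met
6. firearms qualification 67 days ago vs limit 60 → not met
7. agency license certificate absent → not met
8. client-site audit 555 days ago vs limit 540 → not met
9. complaints pending with the licensing board 3 > 1 → not met
10. certified firearms instructors 0 < 2 → not met
11. assault-and-battery coverage $250,000 < $275,000 → not met
12. employee dishonesty bond $75,000 < $85,000 → not met
Not met: 2, 4, 5, 6, 7, 8, 9, 10, 11, 12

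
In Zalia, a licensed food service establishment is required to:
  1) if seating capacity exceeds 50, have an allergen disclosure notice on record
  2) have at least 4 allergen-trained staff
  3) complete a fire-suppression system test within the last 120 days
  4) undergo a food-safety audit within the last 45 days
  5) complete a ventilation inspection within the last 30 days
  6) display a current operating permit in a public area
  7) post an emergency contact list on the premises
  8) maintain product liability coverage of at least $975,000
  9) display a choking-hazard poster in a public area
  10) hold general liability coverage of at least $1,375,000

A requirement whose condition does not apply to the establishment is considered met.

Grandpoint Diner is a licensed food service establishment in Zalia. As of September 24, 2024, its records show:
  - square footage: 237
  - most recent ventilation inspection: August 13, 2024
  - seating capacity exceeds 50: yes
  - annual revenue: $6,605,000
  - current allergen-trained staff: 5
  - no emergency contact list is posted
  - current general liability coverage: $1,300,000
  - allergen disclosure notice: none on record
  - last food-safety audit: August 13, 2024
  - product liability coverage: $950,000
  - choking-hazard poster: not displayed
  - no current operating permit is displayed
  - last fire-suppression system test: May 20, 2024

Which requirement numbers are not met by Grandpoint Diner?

1. condition 'seating capacity exceeds 50' holds; allergen disclosure notice absent → not met
2. allergen-trained staff 5 ≥ 4 → met
3. fire-suppression system test 127 days ago vs limit 120 → not met
4. food-safety audit 42 days ago vs limit 45 → met
5. ventilation inspection 42 days ago vs limit 30 → not met
6. current operating permit absent → not met
7. emergency contact list absent → not met
8. product liability coverage $950,000 < $975,000 → not met
9. choking-hazard poster absent → not met
10. general liability coverage $1,300,000 < $1,375,000 → not met
Not met: 1, 3, 5, 6, 7, 8, 9, 10

1, 3, 5, 6, 7, 8, 9, 10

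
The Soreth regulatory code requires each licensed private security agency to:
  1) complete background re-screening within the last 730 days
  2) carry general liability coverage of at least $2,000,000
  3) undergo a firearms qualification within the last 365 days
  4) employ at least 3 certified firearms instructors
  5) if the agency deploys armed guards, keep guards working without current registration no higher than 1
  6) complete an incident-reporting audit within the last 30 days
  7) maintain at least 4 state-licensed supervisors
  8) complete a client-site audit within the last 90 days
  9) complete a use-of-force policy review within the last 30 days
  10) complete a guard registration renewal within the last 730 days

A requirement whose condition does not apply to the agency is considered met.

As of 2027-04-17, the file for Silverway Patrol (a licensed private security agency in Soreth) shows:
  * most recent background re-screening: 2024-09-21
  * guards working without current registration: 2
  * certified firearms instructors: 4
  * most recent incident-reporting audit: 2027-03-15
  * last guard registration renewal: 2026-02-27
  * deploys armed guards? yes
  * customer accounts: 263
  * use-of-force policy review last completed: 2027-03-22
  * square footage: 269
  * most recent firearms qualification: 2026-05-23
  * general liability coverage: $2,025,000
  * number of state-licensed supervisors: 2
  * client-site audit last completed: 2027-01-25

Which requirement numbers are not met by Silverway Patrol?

1, 5, 6, 7

1. background re-screening 938 days ago vs limit 730 → not met
2. general liability coverage $2,025,000 ≥ $2,000,000 → met
3. firearms qualification 329 days ago vs limit 365 → met
4. certified firearms instructors 4 ≥ 3 → met
5. condition 'deploys armed guards' holds; guards working without current registration 2 > 1 → not met
6. incident-reporting audit 33 days ago vs limit 30 → not met
7. state-licensed supervisors 2 < 4 → not met
8. client-site audit 82 days ago vs limit 90 → met
9. use-of-force policy review 26 days ago vs limit 30 → met
10. guard registration renewal 414 days ago vs limit 730 → met
Not met: 1, 5, 6, 7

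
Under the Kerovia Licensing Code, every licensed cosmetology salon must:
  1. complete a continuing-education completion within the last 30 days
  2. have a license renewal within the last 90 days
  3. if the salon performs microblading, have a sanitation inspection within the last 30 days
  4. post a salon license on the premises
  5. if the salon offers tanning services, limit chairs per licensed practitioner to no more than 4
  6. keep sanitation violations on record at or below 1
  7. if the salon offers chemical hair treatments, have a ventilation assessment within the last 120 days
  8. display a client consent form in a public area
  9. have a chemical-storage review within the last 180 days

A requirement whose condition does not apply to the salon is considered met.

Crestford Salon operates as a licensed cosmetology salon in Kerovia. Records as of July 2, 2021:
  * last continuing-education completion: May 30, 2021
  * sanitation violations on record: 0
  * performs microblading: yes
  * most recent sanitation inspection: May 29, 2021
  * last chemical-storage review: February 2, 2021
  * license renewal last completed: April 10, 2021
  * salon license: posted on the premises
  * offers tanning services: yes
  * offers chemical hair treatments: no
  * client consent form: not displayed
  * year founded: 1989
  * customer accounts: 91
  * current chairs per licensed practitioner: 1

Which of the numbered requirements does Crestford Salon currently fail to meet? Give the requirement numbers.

1. continuing-education completion 33 days ago vs limit 30 → not met
2. license renewal 83 days ago vs limit 90 → met
3. condition 'performs microblading' holds; sanitation inspection 34 days ago vs limit 30 → not met
4. salon license present → met
5. condition 'offers tanning services' holds; chairs per licensed practitioner 1 ≤ 4 → met
6. sanitation violations on record 0 ≤ 1 → met
7. condition 'offers chemical hair treatments' does not hold → requirement n/a → met
8. client consent form absent → not met
9. chemical-storage review 150 days ago vs limit 180 → met
Not met: 1, 3, 8

1, 3, 8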